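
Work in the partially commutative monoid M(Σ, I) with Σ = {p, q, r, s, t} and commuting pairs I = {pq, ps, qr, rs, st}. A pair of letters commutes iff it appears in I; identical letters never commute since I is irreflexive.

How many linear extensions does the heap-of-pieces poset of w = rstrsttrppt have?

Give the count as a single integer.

piece 0:r — minimal
piece 1:s — minimal
piece 2:t rests on {0:r}
piece 3:r rests on {2:t}
piece 4:s rests on {1:s}
piece 5:t rests on {3:r}
piece 6:t rests on {5:t}
piece 7:r rests on {6:t}
piece 8:p rests on {7:r}
piece 9:p rests on {8:p}
piece 10:t rests on {9:p}
minimal pieces: {0:r, 1:s}
ways to finish when only these pieces remain (= sum over removing one remaining piece with nothing left below it):
  1 left: {4}→1  {10}→1
  2 left: {1,4}→1  {4,10}→2  {9,10}→1
  3 left: {1,4,10}→3  {4,9,10}→3  {8,9,10}→1
  4 left: {1,4,9,10}→6  {4,8,9,10}→4  {7,8,9,10}→1
  5 left: {1,4,8,9,10}→10  {4,7,8,9,10}→5  {6,7,8,9,10}→1
  6 left: {1,4,7,8,9,10}→15  {4,6,7,8,9,10}→6  {5,6,7,8,9,10}→1
  7 left: {1,4,6,7,8,9,10}→21  {3,5,6,7,8,9,10}→1  {4,5,6,7,8,9,10}→7
  8 left: {1,4,5,6,7,8,9,10}→28  {2,3,5,6,7,8,9,10}→1  {3,4,5,6,7,8,9,10}→8
  9 left: {0,2,3,5,6,7,8,9,10}→1  {1,3,4,5,6,7,8,9,10}→36  {2,3,4,5,6,7,8,9,10}→9
  placing 0:r first → 45 extensions
  placing 1:s first → 10 extensions
total linear extensions = 55

55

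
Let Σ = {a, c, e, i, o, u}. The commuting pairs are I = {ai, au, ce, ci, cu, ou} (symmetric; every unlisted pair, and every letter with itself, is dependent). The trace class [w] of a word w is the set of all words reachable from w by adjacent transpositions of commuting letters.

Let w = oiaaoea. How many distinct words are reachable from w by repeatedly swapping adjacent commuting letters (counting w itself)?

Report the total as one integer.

#0=o has no predecessor
#1=i depends on [0:o]
#2=a depends on [0:o]
#3=a depends on [2:a]
#4=o depends on [1:i, 3:a]
#5=e depends on [4:o]
#6=a depends on [5:e]
sources: [0:o]
N(rest) = Σ N(rest − s) over sources s of rest; N(one piece) = 1:
  size 1 → [6]=1
  size 2 → [5,6]=1
  size 3 → [4,5,6]=1
  size 4 → [1,4,5,6]=1  [3,4,5,6]=1
  size 5 → [1,3,4,5,6]=2  [2,3,4,5,6]=1
  first=0(o) contributes 3

3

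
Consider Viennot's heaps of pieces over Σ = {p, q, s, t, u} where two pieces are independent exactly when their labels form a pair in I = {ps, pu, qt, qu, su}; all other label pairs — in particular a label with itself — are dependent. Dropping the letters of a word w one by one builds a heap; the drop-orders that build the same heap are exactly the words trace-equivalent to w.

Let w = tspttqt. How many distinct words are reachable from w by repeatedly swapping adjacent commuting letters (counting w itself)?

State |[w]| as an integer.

piece 0:t — minimal
piece 1:s rests on {0:t}
piece 2:p rests on {0:t}
piece 3:t rests on {1:s, 2:p}
piece 4:t rests on {3:t}
piece 5:q rests on {1:s, 2:p}
piece 6:t rests on {4:t}
minimal pieces: {0:t}
ways to finish when only these pieces remain (= sum over removing one remaining piece with nothing left below it):
  1 left: {5}→1  {6}→1
  2 left: {4,6}→1  {5,6}→2
  3 left: {3,4,6}→1  {4,5,6}→3
  4 left: {3,4,5,6}→4
  5 left: {1,3,4,5,6}→4  {2,3,4,5,6}→4
  placing 0:t first → 8 extensions

8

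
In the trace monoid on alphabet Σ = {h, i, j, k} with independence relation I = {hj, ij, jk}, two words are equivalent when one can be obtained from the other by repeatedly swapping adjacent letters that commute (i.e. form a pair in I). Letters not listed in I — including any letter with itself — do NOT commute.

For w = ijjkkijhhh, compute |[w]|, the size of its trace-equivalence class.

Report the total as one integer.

120

0(i) covers ∅
1(j) covers ∅
2(j) covers 1:j
3(k) covers 0:i
4(k) covers 3:k
5(i) covers 4:k
6(j) covers 2:j
7(h) covers 5:i
8(h) covers 7:h
9(h) covers 8:h
floor of heap: 0:i, 1:j
completions by unplaced set U, small U first (add the entries for U minus each lowest piece of U):
  |U|=1: {6}:1  {9}:1
  |U|=2: {2,6}:1  {6,9}:2  {8,9}:1
  |U|=3: {1,2,6}:1  {2,6,9}:3  {6,8,9}:3  {7,8,9}:1
  |U|=4: {1,2,6,9}:4  {2,6,8,9}:6  {5,7,8,9}:1  {6,7,8,9}:4
  |U|=5: {1,2,6,8,9}:10  {2,6,7,8,9}:10  {4,5,7,8,9}:1  {5,6,7,8,9}:5
  |U|=6: {1,2,6,7,8,9}:20  {2,5,6,7,8,9}:15  {3,4,5,7,8,9}:1  {4,5,6,7,8,9}:6
  |U|=7: {0,3,4,5,7,8,9}:1  {1,2,5,6,7,8,9}:35  {2,4,5,6,7,8,9}:21  {3,4,5,6,7,8,9}:7
  |U|=8: {0,3,4,5,6,7,8,9}:8  {1,2,4,5,6,7,8,9}:56  {2,3,4,5,6,7,8,9}:28
  start at 0(i): 84
  start at 1(j): 36
sum over floor = 120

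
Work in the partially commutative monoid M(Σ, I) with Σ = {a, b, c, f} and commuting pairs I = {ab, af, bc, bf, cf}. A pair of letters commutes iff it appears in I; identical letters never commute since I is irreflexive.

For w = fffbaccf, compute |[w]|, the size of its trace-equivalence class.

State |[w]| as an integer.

280

drop 0:f onto floor
drop 1:f onto {0:f}
drop 2:f onto {1:f}
drop 3:b onto floor
drop 4:a onto floor
drop 5:c onto {4:a}
drop 6:c onto {5:c}
drop 7:f onto {2:f}
ground layer = {0:f, 3:b, 4:a}
drop-orders for the pieces not yet dropped (sum over which currently-grounded one goes next):
  1 to go: {3} 1  {6} 1  {7} 1
  2 to go: {2,7} 1  {3,6} 2  {3,7} 2  {5,6} 1  {6,7} 2
  3 to go: {1,2,7} 1  {2,3,7} 3  {2,6,7} 3  {3,5,6} 3  {3,6,7} 6  {4,5,6} 1  {5,6,7} 3
  4 to go: {0,1,2,7} 1  {1,2,3,7} 4  {1,2,6,7} 4  {2,3,6,7} 12  {2,5,6,7} 6  {3,4,5,6} 4  {3,5,6,7} 12  {4,5,6,7} 4
  5 to go: {0,1,2,3,7} 5  {0,1,2,6,7} 5  {1,2,3,6,7} 20  {1,2,5,6,7} 10  {2,3,5,6,7} 30  {2,4,5,6,7} 10  {3,4,5,6,7} 20
  6 to go: {0,1,2,3,6,7} 30  {0,1,2,5,6,7} 15  {1,2,3,5,6,7} 60  {1,2,4,5,6,7} 20  {2,3,4,5,6,7} 60
  if 0:f drops first: 140 orders
  if 3:b drops first: 35 orders
  if 4:a drops first: 105 orders
heap linearizations: 280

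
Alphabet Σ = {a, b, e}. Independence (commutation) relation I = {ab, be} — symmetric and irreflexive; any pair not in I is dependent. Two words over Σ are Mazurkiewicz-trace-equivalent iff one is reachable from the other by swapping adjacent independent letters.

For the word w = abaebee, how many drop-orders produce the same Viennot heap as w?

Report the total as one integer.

piece 0:a — minimal
piece 1:b — minimal
piece 2:a rests on {0:a}
piece 3:e rests on {2:a}
piece 4:b rests on {1:b}
piece 5:e rests on {3:e}
piece 6:e rests on {5:e}
minimal pieces: {0:a, 1:b}
ways to finish when only these pieces remain (= sum over removing one remaining piece with nothing left below it):
  1 left: {4}→1  {6}→1
  2 left: {1,4}→1  {4,6}→2  {5,6}→1
  3 left: {1,4,6}→3  {3,5,6}→1  {4,5,6}→3
  4 left: {1,4,5,6}→6  {2,3,5,6}→1  {3,4,5,6}→4
  5 left: {0,2,3,5,6}→1  {1,3,4,5,6}→10  {2,3,4,5,6}→5
  placing 0:a first → 15 extensions
  placing 1:b first → 6 extensions
total linear extensions = 21

21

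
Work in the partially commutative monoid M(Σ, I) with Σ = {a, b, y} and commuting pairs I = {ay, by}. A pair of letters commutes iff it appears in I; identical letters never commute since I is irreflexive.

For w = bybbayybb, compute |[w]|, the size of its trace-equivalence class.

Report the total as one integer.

0(b) covers ∅
1(y) covers ∅
2(b) covers 0:b
3(b) covers 2:b
4(a) covers 3:b
5(y) covers 1:y
6(y) covers 5:y
7(b) covers 4:a
8(b) covers 7:b
floor of heap: 0:b, 1:y
completions by unplaced set U, small U first (add the entries for U minus each lowest piece of U):
  |U|=1: {6}:1  {8}:1
  |U|=2: {5,6}:1  {6,8}:2  {7,8}:1
  |U|=3: {1,5,6}:1  {4,7,8}:1  {5,6,8}:3  {6,7,8}:3
  |U|=4: {1,5,6,8}:4  {3,4,7,8}:1  {4,6,7,8}:4  {5,6,7,8}:6
  |U|=5: {1,5,6,7,8}:10  {2,3,4,7,8}:1  {3,4,6,7,8}:5  {4,5,6,7,8}:10
  |U|=6: {0,2,3,4,7,8}:1  {1,4,5,6,7,8}:20  {2,3,4,6,7,8}:6  {3,4,5,6,7,8}:15
  |U|=7: {0,2,3,4,6,7,8}:7  {1,3,4,5,6,7,8}:35  {2,3,4,5,6,7,8}:21
  start at 0(b): 56
  start at 1(y): 28
sum over floor = 84

84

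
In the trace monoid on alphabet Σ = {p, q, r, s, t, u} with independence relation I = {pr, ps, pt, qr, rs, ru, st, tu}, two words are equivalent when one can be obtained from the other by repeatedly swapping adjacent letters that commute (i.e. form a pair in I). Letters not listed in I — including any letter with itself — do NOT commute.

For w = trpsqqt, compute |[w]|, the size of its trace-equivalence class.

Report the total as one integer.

24

piece 0:t — minimal
piece 1:r rests on {0:t}
piece 2:p — minimal
piece 3:s — minimal
piece 4:q rests on {0:t, 2:p, 3:s}
piece 5:q rests on {4:q}
piece 6:t rests on {1:r, 5:q}
minimal pieces: {0:t, 2:p, 3:s}
ways to finish when only these pieces remain (= sum over removing one remaining piece with nothing left below it):
  1 left: {6}→1
  2 left: {1,6}→1  {5,6}→1
  3 left: {1,5,6}→2  {4,5,6}→1
  4 left: {1,4,5,6}→3  {2,4,5,6}→1  {3,4,5,6}→1
  5 left: {0,1,4,5,6}→3  {1,2,4,5,6}→4  {1,3,4,5,6}→4  {2,3,4,5,6}→2
  placing 0:t first → 10 extensions
  placing 2:p first → 7 extensions
  placing 3:s first → 7 extensions
total linear extensions = 24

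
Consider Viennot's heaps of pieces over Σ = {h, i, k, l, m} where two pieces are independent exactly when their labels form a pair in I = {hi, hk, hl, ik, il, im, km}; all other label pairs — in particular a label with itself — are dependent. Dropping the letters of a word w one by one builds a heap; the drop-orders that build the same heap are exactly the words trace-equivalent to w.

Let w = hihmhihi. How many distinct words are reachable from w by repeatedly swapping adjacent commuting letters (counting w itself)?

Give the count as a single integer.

56

0(h) covers ∅
1(i) covers ∅
2(h) covers 0:h
3(m) covers 2:h
4(h) covers 3:m
5(i) covers 1:i
6(h) covers 4:h
7(i) covers 5:i
floor of heap: 0:h, 1:i
completions by unplaced set U, small U first (add the entries for U minus each lowest piece of U):
  |U|=1: {6}:1  {7}:1
  |U|=2: {4,6}:1  {5,7}:1  {6,7}:2
  |U|=3: {1,5,7}:1  {3,4,6}:1  {4,6,7}:3  {5,6,7}:3
  |U|=4: {1,5,6,7}:4  {2,3,4,6}:1  {3,4,6,7}:4  {4,5,6,7}:6
  |U|=5: {0,2,3,4,6}:1  {1,4,5,6,7}:10  {2,3,4,6,7}:5  {3,4,5,6,7}:10
  |U|=6: {0,2,3,4,6,7}:6  {1,3,4,5,6,7}:20  {2,3,4,5,6,7}:15
  start at 0(h): 35
  start at 1(i): 21
sum over floor = 56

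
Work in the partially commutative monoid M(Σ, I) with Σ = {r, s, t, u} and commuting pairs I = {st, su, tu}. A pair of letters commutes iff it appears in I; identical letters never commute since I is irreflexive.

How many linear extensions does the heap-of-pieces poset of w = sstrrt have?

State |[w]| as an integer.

3

0(s) covers ∅
1(s) covers 0:s
2(t) covers ∅
3(r) covers 1:s, 2:t
4(r) covers 3:r
5(t) covers 4:r
floor of heap: 0:s, 2:t
completions by unplaced set U, small U first (add the entries for U minus each lowest piece of U):
  |U|=1: {5}:1
  |U|=2: {4,5}:1
  |U|=3: {3,4,5}:1
  |U|=4: {1,3,4,5}:1  {2,3,4,5}:1
  start at 0(s): 2
  start at 2(t): 1
sum over floor = 3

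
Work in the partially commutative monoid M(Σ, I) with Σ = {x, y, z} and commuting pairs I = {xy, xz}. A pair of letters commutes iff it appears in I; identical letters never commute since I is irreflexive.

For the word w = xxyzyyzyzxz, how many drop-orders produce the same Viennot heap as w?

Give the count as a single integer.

drop 0:x onto floor
drop 1:x onto {0:x}
drop 2:y onto floor
drop 3:z onto {2:y}
drop 4:y onto {3:z}
drop 5:y onto {4:y}
drop 6:z onto {5:y}
drop 7:y onto {6:z}
drop 8:z onto {7:y}
drop 9:x onto {1:x}
drop 10:z onto {8:z}
ground layer = {0:x, 2:y}
drop-orders for the pieces not yet dropped (sum over which currently-grounded one goes next):
  1 to go: {9} 1  {10} 1
  2 to go: {1,9} 1  {8,10} 1  {9,10} 2
  3 to go: {0,1,9} 1  {1,9,10} 3  {7,8,10} 1  {8,9,10} 3
  4 to go: {0,1,9,10} 4  {1,8,9,10} 6  {6,7,8,10} 1  {7,8,9,10} 4
  5 to go: {0,1,8,9,10} 10  {1,7,8,9,10} 10  {5,6,7,8,10} 1  {6,7,8,9,10} 5
  6 to go: {0,1,7,8,9,10} 20  {1,6,7,8,9,10} 15  {4,5,6,7,8,10} 1  {5,6,7,8,9,10} 6
  7 to go: {0,1,6,7,8,9,10} 35  {1,5,6,7,8,9,10} 21  {3,4,5,6,7,8,10} 1  {4,5,6,7,8,9,10} 7
  8 to go: {0,1,5,6,7,8,9,10} 56  {1,4,5,6,7,8,9,10} 28  {2,3,4,5,6,7,8,10} 1  {3,4,5,6,7,8,9,10} 8
  9 to go: {0,1,4,5,6,7,8,9,10} 84  {1,3,4,5,6,7,8,9,10} 36  {2,3,4,5,6,7,8,9,10} 9
  if 0:x drops first: 45 orders
  if 2:y drops first: 120 orders
heap linearizations: 165

165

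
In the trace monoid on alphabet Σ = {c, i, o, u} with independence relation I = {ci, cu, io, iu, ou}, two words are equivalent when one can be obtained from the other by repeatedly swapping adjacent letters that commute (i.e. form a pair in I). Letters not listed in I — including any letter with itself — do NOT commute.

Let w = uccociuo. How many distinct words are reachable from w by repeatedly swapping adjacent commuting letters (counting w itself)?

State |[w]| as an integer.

168

piece 0:u — minimal
piece 1:c — minimal
piece 2:c rests on {1:c}
piece 3:o rests on {2:c}
piece 4:c rests on {3:o}
piece 5:i — minimal
piece 6:u rests on {0:u}
piece 7:o rests on {4:c}
minimal pieces: {0:u, 1:c, 5:i}
ways to finish when only these pieces remain (= sum over removing one remaining piece with nothing left below it):
  1 left: {5}→1  {6}→1  {7}→1
  2 left: {0,6}→1  {4,7}→1  {5,6}→2  {5,7}→2  {6,7}→2
  3 left: {0,5,6}→3  {0,6,7}→3  {3,4,7}→1  {4,5,7}→3  {4,6,7}→3  {5,6,7}→6
  4 left: {0,4,6,7}→6  {0,5,6,7}→12  {2,3,4,7}→1  {3,4,5,7}→4  {3,4,6,7}→4  {4,5,6,7}→12
  5 left: {0,3,4,6,7}→10  {0,4,5,6,7}→30  {1,2,3,4,7}→1  {2,3,4,5,7}→5  {2,3,4,6,7}→5  {3,4,5,6,7}→20
  6 left: {0,2,3,4,6,7}→15  {0,3,4,5,6,7}→60  {1,2,3,4,5,7}→6  {1,2,3,4,6,7}→6  {2,3,4,5,6,7}→30
  placing 0:u first → 42 extensions
  placing 1:c first → 105 extensions
  placing 5:i first → 21 extensions
total linear extensions = 168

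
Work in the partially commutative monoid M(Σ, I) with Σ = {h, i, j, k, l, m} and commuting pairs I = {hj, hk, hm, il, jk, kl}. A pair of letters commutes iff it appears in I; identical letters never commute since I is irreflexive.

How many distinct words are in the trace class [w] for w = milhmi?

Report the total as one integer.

0(m) covers ∅
1(i) covers 0:m
2(l) covers 0:m
3(h) covers 1:i, 2:l
4(m) covers 1:i, 2:l
5(i) covers 3:h, 4:m
floor of heap: 0:m
completions by unplaced set U, small U first (add the entries for U minus each lowest piece of U):
  |U|=1: {5}:1
  |U|=2: {3,5}:1  {4,5}:1
  |U|=3: {3,4,5}:2
  |U|=4: {1,3,4,5}:2  {2,3,4,5}:2
  start at 0(m): 4

4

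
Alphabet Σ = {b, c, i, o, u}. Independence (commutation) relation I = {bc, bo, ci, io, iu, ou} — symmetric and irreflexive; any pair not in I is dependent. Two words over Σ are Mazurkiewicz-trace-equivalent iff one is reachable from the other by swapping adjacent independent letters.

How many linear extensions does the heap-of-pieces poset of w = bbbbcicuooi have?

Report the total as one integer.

888

piece 0:b — minimal
piece 1:b rests on {0:b}
piece 2:b rests on {1:b}
piece 3:b rests on {2:b}
piece 4:c — minimal
piece 5:i rests on {3:b}
piece 6:c rests on {4:c}
piece 7:u rests on {3:b, 6:c}
piece 8:o rests on {6:c}
piece 9:o rests on {8:o}
piece 10:i rests on {5:i}
minimal pieces: {0:b, 4:c}
ways to finish when only these pieces remain (= sum over removing one remaining piece with nothing left below it):
  1 left: {7}→1  {9}→1  {10}→1
  2 left: {5,10}→1  {7,9}→2  {7,10}→2  {8,9}→1  {9,10}→2
  3 left: {5,7,10}→3  {5,9,10}→3  {7,8,9}→3  {7,9,10}→6  {8,9,10}→3
  4 left: {3,5,7,10}→3  {5,7,9,10}→12  {5,8,9,10}→6  {6,7,8,9}→3  {7,8,9,10}→12
  5 left: {2,3,5,7,10}→3  {3,5,7,9,10}→15  {4,6,7,8,9}→3  {5,7,8,9,10}→30  {6,7,8,9,10}→15
  6 left: {1,2,3,5,7,10}→3  {2,3,5,7,9,10}→18  {3,5,7,8,9,10}→45  {4,6,7,8,9,10}→18  {5,6,7,8,9,10}→45
  7 left: {0,1,2,3,5,7,10}→3  {1,2,3,5,7,9,10}→21  {2,3,5,7,8,9,10}→63  {3,5,6,7,8,9,10}→90  {4,5,6,7,8,9,10}→63
  8 left: {0,1,2,3,5,7,9,10}→24  {1,2,3,5,7,8,9,10}→84  {2,3,5,6,7,8,9,10}→153  {3,4,5,6,7,8,9,10}→153
  9 left: {0,1,2,3,5,7,8,9,10}→108  {1,2,3,5,6,7,8,9,10}→237  {2,3,4,5,6,7,8,9,10}→306
  placing 0:b first → 543 extensions
  placing 4:c first → 345 extensions
total linear extensions = 888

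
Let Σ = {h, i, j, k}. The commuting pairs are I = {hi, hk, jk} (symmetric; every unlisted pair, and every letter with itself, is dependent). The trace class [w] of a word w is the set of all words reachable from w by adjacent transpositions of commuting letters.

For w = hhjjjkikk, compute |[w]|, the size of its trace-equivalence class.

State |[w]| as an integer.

#0=h has no predecessor
#1=h depends on [0:h]
#2=j depends on [1:h]
#3=j depends on [2:j]
#4=j depends on [3:j]
#5=k has no predecessor
#6=i depends on [4:j, 5:k]
#7=k depends on [6:i]
#8=k depends on [7:k]
sources: [0:h, 5:k]
N(rest) = Σ N(rest − s) over sources s of rest; N(one piece) = 1:
  size 1 → [8]=1
  size 2 → [7,8]=1
  size 3 → [6,7,8]=1
  size 4 → [4,6,7,8]=1  [5,6,7,8]=1
  size 5 → [3,4,6,7,8]=1  [4,5,6,7,8]=2
  size 6 → [2,3,4,6,7,8]=1  [3,4,5,6,7,8]=3
  size 7 → [1,2,3,4,6,7,8]=1  [2,3,4,5,6,7,8]=4
  first=0(h) contributes 5
  first=5(k) contributes 1
|[w]| = 6

6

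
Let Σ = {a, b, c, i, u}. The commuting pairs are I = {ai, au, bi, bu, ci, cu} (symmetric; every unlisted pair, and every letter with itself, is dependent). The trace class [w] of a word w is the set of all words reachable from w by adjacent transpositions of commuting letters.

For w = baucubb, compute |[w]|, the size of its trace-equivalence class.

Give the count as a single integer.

#0=b has no predecessor
#1=a depends on [0:b]
#2=u has no predecessor
#3=c depends on [1:a]
#4=u depends on [2:u]
#5=b depends on [3:c]
#6=b depends on [5:b]
sources: [0:b, 2:u]
N(rest) = Σ N(rest − s) over sources s of rest; N(one piece) = 1:
  size 1 → [4]=1  [6]=1
  size 2 → [2,4]=1  [4,6]=2  [5,6]=1
  size 3 → [2,4,6]=3  [3,5,6]=1  [4,5,6]=3
  size 4 → [1,3,5,6]=1  [2,4,5,6]=6  [3,4,5,6]=4
  size 5 → [0,1,3,5,6]=1  [1,3,4,5,6]=5  [2,3,4,5,6]=10
  first=0(b) contributes 15
  first=2(u) contributes 6
|[w]| = 21

21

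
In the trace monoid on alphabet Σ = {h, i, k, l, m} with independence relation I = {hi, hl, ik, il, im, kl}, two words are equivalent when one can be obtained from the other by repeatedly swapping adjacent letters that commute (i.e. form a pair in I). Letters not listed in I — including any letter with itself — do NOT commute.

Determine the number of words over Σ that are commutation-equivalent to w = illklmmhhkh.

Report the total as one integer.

piece 0:i — minimal
piece 1:l — minimal
piece 2:l rests on {1:l}
piece 3:k — minimal
piece 4:l rests on {2:l}
piece 5:m rests on {3:k, 4:l}
piece 6:m rests on {5:m}
piece 7:h rests on {6:m}
piece 8:h rests on {7:h}
piece 9:k rests on {8:h}
piece 10:h rests on {9:k}
minimal pieces: {0:i, 1:l, 3:k}
ways to finish when only these pieces remain (= sum over removing one remaining piece with nothing left below it):
  1 left: {0}→1  {10}→1
  2 left: {0,10}→2  {9,10}→1
  3 left: {0,9,10}→3  {8,9,10}→1
  4 left: {0,8,9,10}→4  {7,8,9,10}→1
  5 left: {0,7,8,9,10}→5  {6,7,8,9,10}→1
  6 left: {0,6,7,8,9,10}→6  {5,6,7,8,9,10}→1
  7 left: {0,5,6,7,8,9,10}→7  {3,5,6,7,8,9,10}→1  {4,5,6,7,8,9,10}→1
  8 left: {0,3,5,6,7,8,9,10}→8  {0,4,5,6,7,8,9,10}→8  {2,4,5,6,7,8,9,10}→1  {3,4,5,6,7,8,9,10}→2
  9 left: {0,2,4,5,6,7,8,9,10}→9  {0,3,4,5,6,7,8,9,10}→18  {1,2,4,5,6,7,8,9,10}→1  {2,3,4,5,6,7,8,9,10}→3
  placing 0:i first → 4 extensions
  placing 1:l first → 30 extensions
  placing 3:k first → 10 extensions
total linear extensions = 44

44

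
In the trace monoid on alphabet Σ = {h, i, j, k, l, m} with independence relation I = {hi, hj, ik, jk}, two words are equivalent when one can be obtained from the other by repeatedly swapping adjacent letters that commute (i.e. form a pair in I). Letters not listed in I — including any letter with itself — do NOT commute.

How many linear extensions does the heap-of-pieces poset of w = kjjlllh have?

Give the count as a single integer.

3

drop 0:k onto floor
drop 1:j onto floor
drop 2:j onto {1:j}
drop 3:l onto {0:k, 2:j}
drop 4:l onto {3:l}
drop 5:l onto {4:l}
drop 6:h onto {5:l}
ground layer = {0:k, 1:j}
drop-orders for the pieces not yet dropped (sum over which currently-grounded one goes next):
  1 to go: {6} 1
  2 to go: {5,6} 1
  3 to go: {4,5,6} 1
  4 to go: {3,4,5,6} 1
  5 to go: {0,3,4,5,6} 1  {2,3,4,5,6} 1
  if 0:k drops first: 1 orders
  if 1:j drops first: 2 orders
heap linearizations: 3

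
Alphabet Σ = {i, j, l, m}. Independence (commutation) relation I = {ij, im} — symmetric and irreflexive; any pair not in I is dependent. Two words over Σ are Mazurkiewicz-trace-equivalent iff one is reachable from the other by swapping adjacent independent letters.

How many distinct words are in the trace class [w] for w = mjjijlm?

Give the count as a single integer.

5

drop 0:m onto floor
drop 1:j onto {0:m}
drop 2:j onto {1:j}
drop 3:i onto floor
drop 4:j onto {2:j}
drop 5:l onto {3:i, 4:j}
drop 6:m onto {5:l}
ground layer = {0:m, 3:i}
drop-orders for the pieces not yet dropped (sum over which currently-grounded one goes next):
  1 to go: {6} 1
  2 to go: {5,6} 1
  3 to go: {3,5,6} 1  {4,5,6} 1
  4 to go: {2,4,5,6} 1  {3,4,5,6} 2
  5 to go: {1,2,4,5,6} 1  {2,3,4,5,6} 3
  if 0:m drops first: 4 orders
  if 3:i drops first: 1 orders
heap linearizations: 5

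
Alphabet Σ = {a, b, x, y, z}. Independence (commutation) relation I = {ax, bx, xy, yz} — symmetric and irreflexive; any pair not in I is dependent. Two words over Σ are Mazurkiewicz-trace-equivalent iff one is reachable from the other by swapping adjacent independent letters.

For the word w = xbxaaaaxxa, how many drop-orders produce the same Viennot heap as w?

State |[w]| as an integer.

drop 0:x onto floor
drop 1:b onto floor
drop 2:x onto {0:x}
drop 3:a onto {1:b}
drop 4:a onto {3:a}
drop 5:a onto {4:a}
drop 6:a onto {5:a}
drop 7:x onto {2:x}
drop 8:x onto {7:x}
drop 9:a onto {6:a}
ground layer = {0:x, 1:b}
drop-orders for the pieces not yet dropped (sum over which currently-grounded one goes next):
  1 to go: {8} 1  {9} 1
  2 to go: {6,9} 1  {7,8} 1  {8,9} 2
  3 to go: {2,7,8} 1  {5,6,9} 1  {6,8,9} 3  {7,8,9} 3
  4 to go: {0,2,7,8} 1  {2,7,8,9} 4  {4,5,6,9} 1  {5,6,8,9} 4  {6,7,8,9} 6
  5 to go: {0,2,7,8,9} 5  {2,6,7,8,9} 10  {3,4,5,6,9} 1  {4,5,6,8,9} 5  {5,6,7,8,9} 10
  6 to go: {0,2,6,7,8,9} 15  {1,3,4,5,6,9} 1  {2,5,6,7,8,9} 20  {3,4,5,6,8,9} 6  {4,5,6,7,8,9} 15
  7 to go: {0,2,5,6,7,8,9} 35  {1,3,4,5,6,8,9} 7  {2,4,5,6,7,8,9} 35  {3,4,5,6,7,8,9} 21
  8 to go: {0,2,4,5,6,7,8,9} 70  {1,3,4,5,6,7,8,9} 28  {2,3,4,5,6,7,8,9} 56
  if 0:x drops first: 84 orders
  if 1:b drops first: 126 orders
heap linearizations: 210

210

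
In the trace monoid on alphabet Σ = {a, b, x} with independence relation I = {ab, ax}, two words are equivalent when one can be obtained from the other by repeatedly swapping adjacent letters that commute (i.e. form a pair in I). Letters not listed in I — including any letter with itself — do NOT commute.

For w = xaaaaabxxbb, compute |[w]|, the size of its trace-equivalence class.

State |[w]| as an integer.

462

#0=x has no predecessor
#1=a has no predecessor
#2=a depends on [1:a]
#3=a depends on [2:a]
#4=a depends on [3:a]
#5=a depends on [4:a]
#6=b depends on [0:x]
#7=x depends on [6:b]
#8=x depends on [7:x]
#9=b depends on [8:x]
#10=b depends on [9:b]
sources: [0:x, 1:a]
N(rest) = Σ N(rest − s) over sources s of rest; N(one piece) = 1:
  size 1 → [5]=1  [10]=1
  size 2 → [4,5]=1  [5,10]=2  [9,10]=1
  size 3 → [3,4,5]=1  [4,5,10]=3  [5,9,10]=3  [8,9,10]=1
  size 4 → [2,3,4,5]=1  [3,4,5,10]=4  [4,5,9,10]=6  [5,8,9,10]=4  [7,8,9,10]=1
  size 5 → [1,2,3,4,5]=1  [2,3,4,5,10]=5  [3,4,5,9,10]=10  [4,5,8,9,10]=10  [5,7,8,9,10]=5  [6,7,8,9,10]=1
  size 6 → [0,6,7,8,9,10]=1  [1,2,3,4,5,10]=6  [2,3,4,5,9,10]=15  [3,4,5,8,9,10]=20  [4,5,7,8,9,10]=15  [5,6,7,8,9,10]=6
  size 7 → [0,5,6,7,8,9,10]=7  [1,2,3,4,5,9,10]=21  [2,3,4,5,8,9,10]=35  [3,4,5,7,8,9,10]=35  [4,5,6,7,8,9,10]=21
  size 8 → [0,4,5,6,7,8,9,10]=28  [1,2,3,4,5,8,9,10]=56  [2,3,4,5,7,8,9,10]=70  [3,4,5,6,7,8,9,10]=56
  size 9 → [0,3,4,5,6,7,8,9,10]=84  [1,2,3,4,5,7,8,9,10]=126  [2,3,4,5,6,7,8,9,10]=126
  first=0(x) contributes 252
  first=1(a) contributes 210
|[w]| = 462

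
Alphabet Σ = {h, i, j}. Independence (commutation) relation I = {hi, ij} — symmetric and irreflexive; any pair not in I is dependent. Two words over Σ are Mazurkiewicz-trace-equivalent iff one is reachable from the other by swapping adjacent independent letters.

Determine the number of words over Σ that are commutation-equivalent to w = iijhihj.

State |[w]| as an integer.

piece 0:i — minimal
piece 1:i rests on {0:i}
piece 2:j — minimal
piece 3:h rests on {2:j}
piece 4:i rests on {1:i}
piece 5:h rests on {3:h}
piece 6:j rests on {5:h}
minimal pieces: {0:i, 2:j}
ways to finish when only these pieces remain (= sum over removing one remaining piece with nothing left below it):
  1 left: {4}→1  {6}→1
  2 left: {1,4}→1  {4,6}→2  {5,6}→1
  3 left: {0,1,4}→1  {1,4,6}→3  {3,5,6}→1  {4,5,6}→3
  4 left: {0,1,4,6}→4  {1,4,5,6}→6  {2,3,5,6}→1  {3,4,5,6}→4
  5 left: {0,1,4,5,6}→10  {1,3,4,5,6}→10  {2,3,4,5,6}→5
  placing 0:i first → 15 extensions
  placing 2:j first → 20 extensions
total linear extensions = 35

35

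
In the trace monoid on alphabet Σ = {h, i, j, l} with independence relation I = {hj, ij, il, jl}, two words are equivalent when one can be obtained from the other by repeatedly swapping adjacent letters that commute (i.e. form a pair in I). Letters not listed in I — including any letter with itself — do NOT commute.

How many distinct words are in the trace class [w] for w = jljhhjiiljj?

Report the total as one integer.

1386

drop 0:j onto floor
drop 1:l onto floor
drop 2:j onto {0:j}
drop 3:h onto {1:l}
drop 4:h onto {3:h}
drop 5:j onto {2:j}
drop 6:i onto {4:h}
drop 7:i onto {6:i}
drop 8:l onto {4:h}
drop 9:j onto {5:j}
drop 10:j onto {9:j}
ground layer = {0:j, 1:l}
drop-orders for the pieces not yet dropped (sum over which currently-grounded one goes next):
  1 to go: {7} 1  {8} 1  {10} 1
  2 to go: {6,7} 1  {7,8} 2  {7,10} 2  {8,10} 2  {9,10} 1
  3 to go: {5,9,10} 1  {6,7,8} 3  {6,7,10} 3  {7,8,10} 6  {7,9,10} 3  {8,9,10} 3
  4 to go: {2,5,9,10} 1  {4,6,7,8} 3  {5,7,9,10} 4  {5,8,9,10} 4  {6,7,8,10} 12  {6,7,9,10} 6  {7,8,9,10} 12
  5 to go: {0,2,5,9,10} 1  {2,5,7,9,10} 5  {2,5,8,9,10} 5  {3,4,6,7,8} 3  {4,6,7,8,10} 15  {5,6,7,9,10} 10  {5,7,8,9,10} 20  {6,7,8,9,10} 30
  6 to go: {0,2,5,7,9,10} 6  {0,2,5,8,9,10} 6  {1,3,4,6,7,8} 3  {2,5,6,7,9,10} 15  {2,5,7,8,9,10} 30  {3,4,6,7,8,10} 18  {4,6,7,8,9,10} 45  {5,6,7,8,9,10} 60
  7 to go: {0,2,5,6,7,9,10} 21  {0,2,5,7,8,9,10} 42  {1,3,4,6,7,8,10} 21  {2,5,6,7,8,9,10} 105  {3,4,6,7,8,9,10} 63  {4,5,6,7,8,9,10} 105
  8 to go: {0,2,5,6,7,8,9,10} 168  {1,3,4,6,7,8,9,10} 84  {2,4,5,6,7,8,9,10} 210  {3,4,5,6,7,8,9,10} 168
  9 to go: {0,2,4,5,6,7,8,9,10} 378  {1,3,4,5,6,7,8,9,10} 252  {2,3,4,5,6,7,8,9,10} 378
  if 0:j drops first: 630 orders
  if 1:l drops first: 756 orders
heap linearizations: 1386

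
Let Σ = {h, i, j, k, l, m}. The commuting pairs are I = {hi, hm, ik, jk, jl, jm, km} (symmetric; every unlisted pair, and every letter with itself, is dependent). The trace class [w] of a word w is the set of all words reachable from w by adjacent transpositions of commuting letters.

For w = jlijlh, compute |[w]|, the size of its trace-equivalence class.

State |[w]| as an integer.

4

0(j) covers ∅
1(l) covers ∅
2(i) covers 0:j, 1:l
3(j) covers 2:i
4(l) covers 2:i
5(h) covers 3:j, 4:l
floor of heap: 0:j, 1:l
completions by unplaced set U, small U first (add the entries for U minus each lowest piece of U):
  |U|=1: {5}:1
  |U|=2: {3,5}:1  {4,5}:1
  |U|=3: {3,4,5}:2
  |U|=4: {2,3,4,5}:2
  start at 0(j): 2
  start at 1(l): 2
sum over floor = 4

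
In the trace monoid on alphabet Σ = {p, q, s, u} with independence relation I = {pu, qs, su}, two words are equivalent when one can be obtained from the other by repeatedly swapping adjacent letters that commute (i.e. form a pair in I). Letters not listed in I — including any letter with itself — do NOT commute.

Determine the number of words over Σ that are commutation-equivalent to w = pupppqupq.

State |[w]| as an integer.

0(p) covers ∅
1(u) covers ∅
2(p) covers 0:p
3(p) covers 2:p
4(p) covers 3:p
5(q) covers 1:u, 4:p
6(u) covers 5:q
7(p) covers 5:q
8(q) covers 6:u, 7:p
floor of heap: 0:p, 1:u
completions by unplaced set U, small U first (add the entries for U minus each lowest piece of U):
  |U|=1: {8}:1
  |U|=2: {6,8}:1  {7,8}:1
  |U|=3: {6,7,8}:2
  |U|=4: {5,6,7,8}:2
  |U|=5: {1,5,6,7,8}:2  {4,5,6,7,8}:2
  |U|=6: {1,4,5,6,7,8}:4  {3,4,5,6,7,8}:2
  |U|=7: {1,3,4,5,6,7,8}:6  {2,3,4,5,6,7,8}:2
  start at 0(p): 8
  start at 1(u): 2
sum over floor = 10

10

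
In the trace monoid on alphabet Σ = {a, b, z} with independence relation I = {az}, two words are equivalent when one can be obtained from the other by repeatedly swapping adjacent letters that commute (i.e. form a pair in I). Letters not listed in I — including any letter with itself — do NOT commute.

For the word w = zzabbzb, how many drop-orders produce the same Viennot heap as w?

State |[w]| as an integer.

piece 0:z — minimal
piece 1:z rests on {0:z}
piece 2:a — minimal
piece 3:b rests on {1:z, 2:a}
piece 4:b rests on {3:b}
piece 5:z rests on {4:b}
piece 6:b rests on {5:z}
minimal pieces: {0:z, 2:a}
ways to finish when only these pieces remain (= sum over removing one remaining piece with nothing left below it):
  1 left: {6}→1
  2 left: {5,6}→1
  3 left: {4,5,6}→1
  4 left: {3,4,5,6}→1
  5 left: {1,3,4,5,6}→1  {2,3,4,5,6}→1
  placing 0:z first → 2 extensions
  placing 2:a first → 1 extensions
total linear extensions = 3

3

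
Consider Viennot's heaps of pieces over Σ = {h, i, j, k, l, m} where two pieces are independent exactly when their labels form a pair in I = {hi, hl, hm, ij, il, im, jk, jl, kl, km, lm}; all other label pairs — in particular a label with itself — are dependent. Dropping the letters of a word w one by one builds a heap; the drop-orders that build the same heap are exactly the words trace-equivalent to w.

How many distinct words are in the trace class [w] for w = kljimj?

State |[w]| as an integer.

0(k) covers ∅
1(l) covers ∅
2(j) covers ∅
3(i) covers 0:k
4(m) covers 2:j
5(j) covers 4:m
floor of heap: 0:k, 1:l, 2:j
completions by unplaced set U, small U first (add the entries for U minus each lowest piece of U):
  |U|=1: {1}:1  {3}:1  {5}:1
  |U|=2: {0,3}:1  {1,3}:2  {1,5}:2  {3,5}:2  {4,5}:1
  |U|=3: {0,1,3}:3  {0,3,5}:3  {1,3,5}:6  {1,4,5}:3  {2,4,5}:1  {3,4,5}:3
  |U|=4: {0,1,3,5}:12  {0,3,4,5}:6  {1,2,4,5}:4  {1,3,4,5}:12  {2,3,4,5}:4
  start at 0(k): 20
  start at 1(l): 10
  start at 2(j): 30
sum over floor = 60

60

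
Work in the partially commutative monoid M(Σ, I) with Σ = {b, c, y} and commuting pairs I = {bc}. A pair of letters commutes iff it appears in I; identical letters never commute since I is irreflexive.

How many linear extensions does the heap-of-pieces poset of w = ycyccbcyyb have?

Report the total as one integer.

drop 0:y onto floor
drop 1:c onto {0:y}
drop 2:y onto {1:c}
drop 3:c onto {2:y}
drop 4:c onto {3:c}
drop 5:b onto {2:y}
drop 6:c onto {4:c}
drop 7:y onto {5:b, 6:c}
drop 8:y onto {7:y}
drop 9:b onto {8:y}
ground layer = {0:y}
drop-orders for the pieces not yet dropped (sum over which currently-grounded one goes next):
  1 to go: {9} 1
  2 to go: {8,9} 1
  3 to go: {7,8,9} 1
  4 to go: {5,7,8,9} 1  {6,7,8,9} 1
  5 to go: {4,6,7,8,9} 1  {5,6,7,8,9} 2
  6 to go: {3,4,6,7,8,9} 1  {4,5,6,7,8,9} 3
  7 to go: {3,4,5,6,7,8,9} 4
  8 to go: {2,3,4,5,6,7,8,9} 4
  if 0:y drops first: 4 orders

4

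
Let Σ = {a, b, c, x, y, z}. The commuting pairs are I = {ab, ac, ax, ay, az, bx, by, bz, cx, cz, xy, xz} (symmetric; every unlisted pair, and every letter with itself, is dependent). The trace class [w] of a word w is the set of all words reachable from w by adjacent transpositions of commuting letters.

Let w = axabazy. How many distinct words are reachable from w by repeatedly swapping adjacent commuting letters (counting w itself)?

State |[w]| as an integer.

drop 0:a onto floor
drop 1:x onto floor
drop 2:a onto {0:a}
drop 3:b onto floor
drop 4:a onto {2:a}
drop 5:z onto floor
drop 6:y onto {5:z}
ground layer = {0:a, 1:x, 3:b, 5:z}
drop-orders for the pieces not yet dropped (sum over which currently-grounded one goes next):
  1 to go: {1} 1  {3} 1  {4} 1  {6} 1
  2 to go: {1,3} 2  {1,4} 2  {1,6} 2  {2,4} 1  {3,4} 2  {3,6} 2  {4,6} 2  {5,6} 1
  3 to go: {0,2,4} 1  {1,2,4} 3  {1,3,4} 6  {1,3,6} 6  {1,4,6} 6  {1,5,6} 3  {2,3,4} 3  {2,4,6} 3  {3,4,6} 6  {3,5,6} 3  {4,5,6} 3
  4 to go: {0,1,2,4} 4  {0,2,3,4} 4  {0,2,4,6} 4  {1,2,3,4} 12  {1,2,4,6} 12  {1,3,4,6} 24  {1,3,5,6} 12  {1,4,5,6} 12  {2,3,4,6} 12  {2,4,5,6} 6  {3,4,5,6} 12
  5 to go: {0,1,2,3,4} 20  {0,1,2,4,6} 20  {0,2,3,4,6} 20  {0,2,4,5,6} 10  {1,2,3,4,6} 60  {1,2,4,5,6} 30  {1,3,4,5,6} 60  {2,3,4,5,6} 30
  if 0:a drops first: 180 orders
  if 1:x drops first: 60 orders
  if 3:b drops first: 60 orders
  if 5:z drops first: 120 orders
heap linearizations: 420

420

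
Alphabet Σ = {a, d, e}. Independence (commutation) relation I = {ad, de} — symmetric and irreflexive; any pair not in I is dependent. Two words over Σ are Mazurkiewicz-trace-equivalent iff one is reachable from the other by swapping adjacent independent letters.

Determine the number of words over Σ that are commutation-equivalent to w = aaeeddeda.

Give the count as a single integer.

84

0(a) covers ∅
1(a) covers 0:a
2(e) covers 1:a
3(e) covers 2:e
4(d) covers ∅
5(d) covers 4:d
6(e) covers 3:e
7(d) covers 5:d
8(a) covers 6:e
floor of heap: 0:a, 4:d
completions by unplaced set U, small U first (add the entries for U minus each lowest piece of U):
  |U|=1: {7}:1  {8}:1
  |U|=2: {5,7}:1  {6,8}:1  {7,8}:2
  |U|=3: {3,6,8}:1  {4,5,7}:1  {5,7,8}:3  {6,7,8}:3
  |U|=4: {2,3,6,8}:1  {3,6,7,8}:4  {4,5,7,8}:4  {5,6,7,8}:6
  |U|=5: {1,2,3,6,8}:1  {2,3,6,7,8}:5  {3,5,6,7,8}:10  {4,5,6,7,8}:10
  |U|=6: {0,1,2,3,6,8}:1  {1,2,3,6,7,8}:6  {2,3,5,6,7,8}:15  {3,4,5,6,7,8}:20
  |U|=7: {0,1,2,3,6,7,8}:7  {1,2,3,5,6,7,8}:21  {2,3,4,5,6,7,8}:35
  start at 0(a): 56
  start at 4(d): 28
sum over floor = 84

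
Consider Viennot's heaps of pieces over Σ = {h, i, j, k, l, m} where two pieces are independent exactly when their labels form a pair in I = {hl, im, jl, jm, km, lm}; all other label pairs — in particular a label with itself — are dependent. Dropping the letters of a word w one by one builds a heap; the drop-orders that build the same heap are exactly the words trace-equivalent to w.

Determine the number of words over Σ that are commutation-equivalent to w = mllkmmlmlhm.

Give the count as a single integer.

#0=m has no predecessor
#1=l has no predecessor
#2=l depends on [1:l]
#3=k depends on [2:l]
#4=m depends on [0:m]
#5=m depends on [4:m]
#6=l depends on [3:k]
#7=m depends on [5:m]
#8=l depends on [6:l]
#9=h depends on [3:k, 7:m]
#10=m depends on [9:h]
sources: [0:m, 1:l]
N(rest) = Σ N(rest − s) over sources s of rest; N(one piece) = 1:
  size 1 → [8]=1  [10]=1
  size 2 → [6,8]=1  [8,10]=2  [9,10]=1
  size 3 → [6,8,10]=3  [7,9,10]=1  [8,9,10]=3
  size 4 → [5,7,9,10]=1  [6,8,9,10]=6  [7,8,9,10]=4
  size 5 → [3,6,8,9,10]=6  [4,5,7,9,10]=1  [5,7,8,9,10]=5  [6,7,8,9,10]=10
  size 6 → [0,4,5,7,9,10]=1  [2,3,6,8,9,10]=6  [3,6,7,8,9,10]=16  [4,5,7,8,9,10]=6  [5,6,7,8,9,10]=15
  size 7 → [0,4,5,7,8,9,10]=7  [1,2,3,6,8,9,10]=6  [2,3,6,7,8,9,10]=22  [3,5,6,7,8,9,10]=31  [4,5,6,7,8,9,10]=21
  size 8 → [0,4,5,6,7,8,9,10]=28  [1,2,3,6,7,8,9,10]=28  [2,3,5,6,7,8,9,10]=53  [3,4,5,6,7,8,9,10]=52
  size 9 → [0,3,4,5,6,7,8,9,10]=80  [1,2,3,5,6,7,8,9,10]=81  [2,3,4,5,6,7,8,9,10]=105
  first=0(m) contributes 186
  first=1(l) contributes 185
|[w]| = 371

371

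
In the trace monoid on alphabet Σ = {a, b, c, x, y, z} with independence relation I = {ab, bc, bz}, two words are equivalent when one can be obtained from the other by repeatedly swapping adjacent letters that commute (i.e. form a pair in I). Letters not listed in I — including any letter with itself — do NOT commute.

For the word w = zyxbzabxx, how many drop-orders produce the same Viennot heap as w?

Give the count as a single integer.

0(z) covers ∅
1(y) covers 0:z
2(x) covers 1:y
3(b) covers 2:x
4(z) covers 2:x
5(a) covers 4:z
6(b) covers 3:b
7(x) covers 5:a, 6:b
8(x) covers 7:x
floor of heap: 0:z
completions by unplaced set U, small U first (add the entries for U minus each lowest piece of U):
  |U|=1: {8}:1
  |U|=2: {7,8}:1
  |U|=3: {5,7,8}:1  {6,7,8}:1
  |U|=4: {3,6,7,8}:1  {4,5,7,8}:1  {5,6,7,8}:2
  |U|=5: {3,5,6,7,8}:3  {4,5,6,7,8}:3
  |U|=6: {3,4,5,6,7,8}:6
  |U|=7: {2,3,4,5,6,7,8}:6
  start at 0(z): 6

6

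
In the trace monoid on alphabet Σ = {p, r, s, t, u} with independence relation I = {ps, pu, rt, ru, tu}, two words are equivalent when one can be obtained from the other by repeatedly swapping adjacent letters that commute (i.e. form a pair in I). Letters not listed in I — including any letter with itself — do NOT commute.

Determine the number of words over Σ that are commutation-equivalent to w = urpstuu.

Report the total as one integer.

21

drop 0:u onto floor
drop 1:r onto floor
drop 2:p onto {1:r}
drop 3:s onto {0:u, 1:r}
drop 4:t onto {2:p, 3:s}
drop 5:u onto {3:s}
drop 6:u onto {5:u}
ground layer = {0:u, 1:r}
drop-orders for the pieces not yet dropped (sum over which currently-grounded one goes next):
  1 to go: {4} 1  {6} 1
  2 to go: {2,4} 1  {4,6} 2  {5,6} 1
  3 to go: {2,4,6} 3  {4,5,6} 3
  4 to go: {2,4,5,6} 6  {3,4,5,6} 3
  5 to go: {0,3,4,5,6} 3  {2,3,4,5,6} 9
  if 0:u drops first: 9 orders
  if 1:r drops first: 12 orders
heap linearizations: 21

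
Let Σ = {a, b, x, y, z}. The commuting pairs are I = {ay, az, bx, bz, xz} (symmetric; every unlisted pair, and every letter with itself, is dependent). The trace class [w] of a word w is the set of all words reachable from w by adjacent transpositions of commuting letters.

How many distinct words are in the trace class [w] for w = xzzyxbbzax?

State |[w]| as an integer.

54

piece 0:x — minimal
piece 1:z — minimal
piece 2:z rests on {1:z}
piece 3:y rests on {0:x, 2:z}
piece 4:x rests on {3:y}
piece 5:b rests on {3:y}
piece 6:b rests on {5:b}
piece 7:z rests on {3:y}
piece 8:a rests on {4:x, 6:b}
piece 9:x rests on {8:a}
minimal pieces: {0:x, 1:z}
ways to finish when only these pieces remain (= sum over removing one remaining piece with nothing left below it):
  1 left: {7}→1  {9}→1
  2 left: {7,9}→2  {8,9}→1
  3 left: {4,8,9}→1  {6,8,9}→1  {7,8,9}→3
  4 left: {4,6,8,9}→2  {4,7,8,9}→4  {5,6,8,9}→1  {6,7,8,9}→4
  5 left: {4,5,6,8,9}→3  {4,6,7,8,9}→10  {5,6,7,8,9}→5
  6 left: {4,5,6,7,8,9}→18
  7 left: {3,4,5,6,7,8,9}→18
  8 left: {0,3,4,5,6,7,8,9}→18  {2,3,4,5,6,7,8,9}→18
  placing 0:x first → 18 extensions
  placing 1:z first → 36 extensions
total linear extensions = 54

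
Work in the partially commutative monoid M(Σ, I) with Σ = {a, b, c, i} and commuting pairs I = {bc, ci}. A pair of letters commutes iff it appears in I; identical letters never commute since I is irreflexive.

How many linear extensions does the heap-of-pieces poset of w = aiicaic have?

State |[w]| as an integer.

0(a) covers ∅
1(i) covers 0:a
2(i) covers 1:i
3(c) covers 0:a
4(a) covers 2:i, 3:c
5(i) covers 4:a
6(c) covers 4:a
floor of heap: 0:a
completions by unplaced set U, small U first (add the entries for U minus each lowest piece of U):
  |U|=1: {5}:1  {6}:1
  |U|=2: {5,6}:2
  |U|=3: {4,5,6}:2
  |U|=4: {2,4,5,6}:2  {3,4,5,6}:2
  |U|=5: {1,2,4,5,6}:2  {2,3,4,5,6}:4
  start at 0(a): 6

6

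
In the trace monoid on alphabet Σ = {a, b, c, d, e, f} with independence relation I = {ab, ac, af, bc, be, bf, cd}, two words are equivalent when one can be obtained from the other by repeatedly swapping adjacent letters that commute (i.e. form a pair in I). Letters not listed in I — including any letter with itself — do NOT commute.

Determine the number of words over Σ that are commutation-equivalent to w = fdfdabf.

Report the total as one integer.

drop 0:f onto floor
drop 1:d onto {0:f}
drop 2:f onto {1:d}
drop 3:d onto {2:f}
drop 4:a onto {3:d}
drop 5:b onto {3:d}
drop 6:f onto {3:d}
ground layer = {0:f}
drop-orders for the pieces not yet dropped (sum over which currently-grounded one goes next):
  1 to go: {4} 1  {5} 1  {6} 1
  2 to go: {4,5} 2  {4,6} 2  {5,6} 2
  3 to go: {4,5,6} 6
  4 to go: {3,4,5,6} 6
  5 to go: {2,3,4,5,6} 6
  if 0:f drops first: 6 orders

6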